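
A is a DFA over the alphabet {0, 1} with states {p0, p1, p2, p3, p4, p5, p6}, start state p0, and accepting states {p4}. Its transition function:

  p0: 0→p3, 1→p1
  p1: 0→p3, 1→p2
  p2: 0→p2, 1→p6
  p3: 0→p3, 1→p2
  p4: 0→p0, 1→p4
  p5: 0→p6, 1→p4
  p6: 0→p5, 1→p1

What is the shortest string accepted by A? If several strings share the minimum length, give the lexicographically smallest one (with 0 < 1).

A breadth-first search from p0 reaches an accepting state first via the path p0 → p3 → p2 → p6 → p5 → p4 on input 01101.
No string of length < 5 is accepted (BFS exhausts all shorter strings without reaching an accepting state), and 01101 is the lexicographically least accepting string of length 5.

01101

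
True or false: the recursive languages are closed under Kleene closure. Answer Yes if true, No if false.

For an input w of length n, decide by dynamic programming over positions 0..n whether w factors into blocks from L, calling the decider for L on each of the O(n²) substrings; every call halts, so this decides L*.
So the recursive languages are closed under Kleene star.

Yes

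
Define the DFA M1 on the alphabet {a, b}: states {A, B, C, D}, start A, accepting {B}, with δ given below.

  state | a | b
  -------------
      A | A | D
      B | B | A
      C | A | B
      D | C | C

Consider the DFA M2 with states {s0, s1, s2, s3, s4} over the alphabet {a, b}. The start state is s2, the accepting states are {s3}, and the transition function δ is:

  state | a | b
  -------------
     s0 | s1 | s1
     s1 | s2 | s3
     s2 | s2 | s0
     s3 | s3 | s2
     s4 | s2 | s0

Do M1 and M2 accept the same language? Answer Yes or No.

Exploring the product automaton M1 × M2 from the start pair (A, s2), following both machines on each input symbol, reaches 4 state pairs: (A, s2), (D, s0), (C, s1), (B, s3).
M1 accepts in {B} and M2 accepts in {s3}. In every reachable pair the two components are either both accepting — (B, s3) — or both non-accepting, so no string is accepted by exactly one of the machines: L(M1) \ L(M2) and L(M2) \ L(M1) are both empty.
Hence every string is accepted by M1 iff it is accepted by M2, and the two languages coincide.

Yes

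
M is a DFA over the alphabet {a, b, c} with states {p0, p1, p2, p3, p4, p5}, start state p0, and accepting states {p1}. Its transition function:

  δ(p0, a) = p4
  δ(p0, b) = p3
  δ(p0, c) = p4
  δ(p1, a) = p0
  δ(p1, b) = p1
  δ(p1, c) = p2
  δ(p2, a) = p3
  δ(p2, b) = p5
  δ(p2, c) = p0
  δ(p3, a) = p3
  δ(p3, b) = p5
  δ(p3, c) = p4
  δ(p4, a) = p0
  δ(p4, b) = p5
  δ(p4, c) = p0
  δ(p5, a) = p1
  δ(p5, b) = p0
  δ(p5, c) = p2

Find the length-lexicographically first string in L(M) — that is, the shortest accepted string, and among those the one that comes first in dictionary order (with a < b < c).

A breadth-first search from p0 reaches an accepting state first via the path p0 → p4 → p5 → p1 on input aba.
No string of length < 3 is accepted (BFS exhausts all shorter strings without reaching an accepting state), and aba is the lexicographically least accepting string of length 3.

aba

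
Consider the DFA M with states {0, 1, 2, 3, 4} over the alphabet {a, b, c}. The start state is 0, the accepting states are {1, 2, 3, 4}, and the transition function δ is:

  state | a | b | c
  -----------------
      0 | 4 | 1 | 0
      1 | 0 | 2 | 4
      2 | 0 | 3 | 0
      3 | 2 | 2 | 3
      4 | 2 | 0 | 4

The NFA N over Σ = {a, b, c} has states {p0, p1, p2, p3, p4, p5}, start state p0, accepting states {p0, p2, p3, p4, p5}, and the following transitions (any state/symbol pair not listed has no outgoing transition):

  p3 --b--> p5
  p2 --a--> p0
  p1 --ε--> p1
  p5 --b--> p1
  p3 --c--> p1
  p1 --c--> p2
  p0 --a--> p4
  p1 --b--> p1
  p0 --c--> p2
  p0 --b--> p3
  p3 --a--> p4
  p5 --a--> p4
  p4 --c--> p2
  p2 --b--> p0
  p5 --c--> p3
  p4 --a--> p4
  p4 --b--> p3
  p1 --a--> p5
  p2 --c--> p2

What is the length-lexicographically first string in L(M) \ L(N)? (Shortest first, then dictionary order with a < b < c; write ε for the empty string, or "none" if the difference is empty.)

bc

The string bc is accepted by M but not by N.
No shorter string lies in the difference, and bc is the lexicographically first length-2 string in L(M) \ L(N).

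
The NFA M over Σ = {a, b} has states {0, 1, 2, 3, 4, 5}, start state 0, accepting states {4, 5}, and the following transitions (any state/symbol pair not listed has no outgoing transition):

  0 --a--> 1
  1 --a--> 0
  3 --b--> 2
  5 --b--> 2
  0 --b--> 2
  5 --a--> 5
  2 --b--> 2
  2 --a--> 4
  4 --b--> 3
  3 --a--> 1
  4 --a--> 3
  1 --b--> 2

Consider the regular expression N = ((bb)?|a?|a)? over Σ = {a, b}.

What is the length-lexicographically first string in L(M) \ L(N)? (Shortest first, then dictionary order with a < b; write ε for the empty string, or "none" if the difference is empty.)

The string ba is accepted by M but not by N.
No shorter string lies in the difference, and ba is the lexicographically first length-2 string in L(M) \ L(N).

ba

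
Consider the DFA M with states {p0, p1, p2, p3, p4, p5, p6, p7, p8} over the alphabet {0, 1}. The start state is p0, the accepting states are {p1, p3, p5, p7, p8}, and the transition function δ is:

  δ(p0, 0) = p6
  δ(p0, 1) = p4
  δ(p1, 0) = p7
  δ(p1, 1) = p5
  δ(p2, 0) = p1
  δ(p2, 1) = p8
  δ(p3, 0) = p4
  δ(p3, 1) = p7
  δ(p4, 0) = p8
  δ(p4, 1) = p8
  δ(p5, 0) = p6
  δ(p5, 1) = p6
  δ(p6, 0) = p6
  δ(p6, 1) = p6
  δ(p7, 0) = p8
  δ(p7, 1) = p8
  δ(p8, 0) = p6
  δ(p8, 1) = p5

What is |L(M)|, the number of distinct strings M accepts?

4

The useful subgraph on states {p0, p4, p5, p8} is acyclic, so L(M) is finite; the longest accepting path visits 4 useful states, giving maximum string length 3.
Counting accepting paths from p0 by length: 2 of length 2, 2 of length 3. Total 4.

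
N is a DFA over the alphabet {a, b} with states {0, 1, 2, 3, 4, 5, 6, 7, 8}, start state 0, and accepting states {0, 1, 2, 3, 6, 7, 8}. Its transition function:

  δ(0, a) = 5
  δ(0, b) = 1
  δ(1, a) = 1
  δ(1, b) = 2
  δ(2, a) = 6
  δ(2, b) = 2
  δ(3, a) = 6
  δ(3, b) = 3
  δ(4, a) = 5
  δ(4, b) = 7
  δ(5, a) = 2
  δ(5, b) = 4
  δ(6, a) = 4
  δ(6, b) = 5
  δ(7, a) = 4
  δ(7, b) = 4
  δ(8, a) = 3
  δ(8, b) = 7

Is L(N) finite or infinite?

infinite

State 1 is reachable from the start and can reach an accepting state, and it lies on the cycle 1 → 1.
Traversing that cycle any number of times yields accepted strings of unbounded length, so the language is infinite.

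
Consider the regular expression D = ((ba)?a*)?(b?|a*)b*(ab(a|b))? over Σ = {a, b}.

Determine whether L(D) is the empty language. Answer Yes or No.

No

The empty string ε matches the expression, so it belongs to L(D).
Since L(D) contains at least one string, it is not empty.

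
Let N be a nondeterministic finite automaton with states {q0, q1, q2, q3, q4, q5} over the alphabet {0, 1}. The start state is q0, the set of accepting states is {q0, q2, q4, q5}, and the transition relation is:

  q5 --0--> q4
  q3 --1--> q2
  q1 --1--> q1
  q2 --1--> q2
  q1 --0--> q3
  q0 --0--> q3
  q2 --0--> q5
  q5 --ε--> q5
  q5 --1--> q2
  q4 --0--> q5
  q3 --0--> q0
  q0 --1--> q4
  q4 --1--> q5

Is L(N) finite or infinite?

State q0 is reachable from the start and can reach an accepting state, and it lies on the cycle q0 → q3 → q0.
Traversing that cycle any number of times yields accepted strings of unbounded length, so the language is infinite.

infinite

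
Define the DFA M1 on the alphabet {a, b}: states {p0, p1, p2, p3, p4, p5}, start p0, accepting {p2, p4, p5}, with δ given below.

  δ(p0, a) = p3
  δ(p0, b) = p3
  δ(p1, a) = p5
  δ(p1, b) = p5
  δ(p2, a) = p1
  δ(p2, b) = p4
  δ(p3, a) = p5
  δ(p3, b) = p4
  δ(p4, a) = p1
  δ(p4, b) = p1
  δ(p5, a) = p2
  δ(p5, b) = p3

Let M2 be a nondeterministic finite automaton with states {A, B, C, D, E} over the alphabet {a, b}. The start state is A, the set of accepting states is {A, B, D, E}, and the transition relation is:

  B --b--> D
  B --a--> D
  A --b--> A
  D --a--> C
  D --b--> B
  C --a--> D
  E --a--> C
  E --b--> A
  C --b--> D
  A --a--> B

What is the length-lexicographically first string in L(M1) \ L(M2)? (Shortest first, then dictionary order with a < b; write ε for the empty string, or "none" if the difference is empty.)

aaa

The string aaa is accepted by M1 but not by M2.
No shorter string lies in the difference, and aaa is the lexicographically first length-3 string in L(M1) \ L(M2).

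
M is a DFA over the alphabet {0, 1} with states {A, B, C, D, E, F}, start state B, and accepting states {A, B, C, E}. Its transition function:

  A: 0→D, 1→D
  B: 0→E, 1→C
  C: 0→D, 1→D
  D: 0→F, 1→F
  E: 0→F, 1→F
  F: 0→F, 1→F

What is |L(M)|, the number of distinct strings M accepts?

3

The useful subgraph on states {B, C, E} is acyclic, so L(M) is finite; the longest accepting path visits 2 useful states, giving maximum string length 1.
Counting accepting paths from B by length: 1 of length 0, 2 of length 1. Total 3.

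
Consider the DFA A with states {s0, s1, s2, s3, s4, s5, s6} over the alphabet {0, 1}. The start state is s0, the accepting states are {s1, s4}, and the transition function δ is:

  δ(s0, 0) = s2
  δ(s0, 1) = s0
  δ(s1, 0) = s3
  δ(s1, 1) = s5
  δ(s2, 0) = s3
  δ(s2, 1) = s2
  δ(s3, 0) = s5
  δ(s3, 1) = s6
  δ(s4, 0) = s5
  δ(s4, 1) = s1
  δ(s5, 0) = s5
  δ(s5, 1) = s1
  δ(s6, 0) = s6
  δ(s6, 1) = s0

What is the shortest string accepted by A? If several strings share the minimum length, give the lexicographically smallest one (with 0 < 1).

0001

A breadth-first search from s0 reaches an accepting state first via the path s0 → s2 → s3 → s5 → s1 on input 0001.
No string of length < 4 is accepted (BFS exhausts all shorter strings without reaching an accepting state), and 0001 is the lexicographically least accepting string of length 4.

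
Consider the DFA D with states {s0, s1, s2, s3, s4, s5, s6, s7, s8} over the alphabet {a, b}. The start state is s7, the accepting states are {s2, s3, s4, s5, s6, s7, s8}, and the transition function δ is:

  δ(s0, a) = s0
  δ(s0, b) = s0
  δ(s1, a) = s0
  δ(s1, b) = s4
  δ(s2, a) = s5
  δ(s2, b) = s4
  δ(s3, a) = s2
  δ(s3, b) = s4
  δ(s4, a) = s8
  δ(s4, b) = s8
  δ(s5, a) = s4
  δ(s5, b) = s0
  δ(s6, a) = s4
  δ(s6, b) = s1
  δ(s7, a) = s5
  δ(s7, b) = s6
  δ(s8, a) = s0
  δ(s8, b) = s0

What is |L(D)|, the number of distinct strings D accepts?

12

The useful subgraph on states {s1, s4, s5, s6, s7, s8} is acyclic, so L(D) is finite; the longest accepting path visits 5 useful states, giving maximum string length 4.
Counting accepting paths from s7 by length: 1 of length 0, 2 of length 1, 2 of length 2, 5 of length 3, 2 of length 4. Total 12.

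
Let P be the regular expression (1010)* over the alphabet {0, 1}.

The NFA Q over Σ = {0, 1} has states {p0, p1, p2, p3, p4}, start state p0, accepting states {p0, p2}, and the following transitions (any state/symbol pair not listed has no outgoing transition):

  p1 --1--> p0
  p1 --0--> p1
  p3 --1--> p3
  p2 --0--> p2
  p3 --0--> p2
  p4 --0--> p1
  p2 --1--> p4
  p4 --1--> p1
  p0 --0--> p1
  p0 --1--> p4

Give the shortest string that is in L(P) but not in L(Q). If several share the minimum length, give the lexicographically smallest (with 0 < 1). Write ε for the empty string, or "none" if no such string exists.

1010

The string 1010 is accepted by P but not by Q.
No shorter string lies in the difference, and 1010 is the lexicographically first length-4 string in L(P) \ L(Q).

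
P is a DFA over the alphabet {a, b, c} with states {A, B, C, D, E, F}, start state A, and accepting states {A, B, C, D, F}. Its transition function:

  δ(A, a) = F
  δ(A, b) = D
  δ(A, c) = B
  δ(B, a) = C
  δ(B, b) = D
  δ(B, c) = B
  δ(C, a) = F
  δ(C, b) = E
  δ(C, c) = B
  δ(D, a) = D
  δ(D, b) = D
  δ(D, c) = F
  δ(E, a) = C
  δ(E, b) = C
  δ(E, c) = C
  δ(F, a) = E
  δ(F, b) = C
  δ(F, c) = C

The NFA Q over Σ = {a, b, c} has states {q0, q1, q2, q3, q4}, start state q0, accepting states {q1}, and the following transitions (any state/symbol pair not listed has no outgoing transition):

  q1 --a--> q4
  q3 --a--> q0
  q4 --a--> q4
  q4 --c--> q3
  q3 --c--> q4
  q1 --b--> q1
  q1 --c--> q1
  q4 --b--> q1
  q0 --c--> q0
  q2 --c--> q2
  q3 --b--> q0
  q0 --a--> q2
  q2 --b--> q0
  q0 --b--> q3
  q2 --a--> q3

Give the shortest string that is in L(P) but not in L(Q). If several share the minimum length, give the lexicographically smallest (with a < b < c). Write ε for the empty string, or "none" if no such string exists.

ε

The empty string ε is accepted by P but not by Q.
Since ε is the unique shortest string, it is the required witness.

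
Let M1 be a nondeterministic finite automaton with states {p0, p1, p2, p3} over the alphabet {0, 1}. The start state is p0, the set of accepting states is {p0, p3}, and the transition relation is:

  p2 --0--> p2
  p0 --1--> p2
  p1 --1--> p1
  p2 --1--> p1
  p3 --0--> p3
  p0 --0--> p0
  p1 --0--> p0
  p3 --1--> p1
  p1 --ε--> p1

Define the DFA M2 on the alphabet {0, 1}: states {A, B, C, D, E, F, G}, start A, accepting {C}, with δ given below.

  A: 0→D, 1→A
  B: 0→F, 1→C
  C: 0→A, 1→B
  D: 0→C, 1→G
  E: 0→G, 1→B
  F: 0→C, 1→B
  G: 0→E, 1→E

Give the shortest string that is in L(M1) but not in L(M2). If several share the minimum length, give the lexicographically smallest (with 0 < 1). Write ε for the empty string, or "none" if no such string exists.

ε

The empty string ε is accepted by M1 but not by M2.
Since ε is the unique shortest string, it is the required witness.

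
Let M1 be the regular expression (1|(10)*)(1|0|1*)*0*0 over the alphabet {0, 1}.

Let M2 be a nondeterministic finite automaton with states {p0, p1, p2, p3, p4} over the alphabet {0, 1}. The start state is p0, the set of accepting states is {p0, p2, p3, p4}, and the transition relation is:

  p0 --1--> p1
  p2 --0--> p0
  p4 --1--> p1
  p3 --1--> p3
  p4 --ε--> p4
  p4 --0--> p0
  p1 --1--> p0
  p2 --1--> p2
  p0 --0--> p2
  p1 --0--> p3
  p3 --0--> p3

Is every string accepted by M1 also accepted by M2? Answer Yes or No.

Converting the expression M1 to a DFA (subset construction, then merging equivalent states) gives the minimal DFA with states {r0, r1}, start state r0, accepting states {r1} and transitions r0: 0→r1, 1→r0; r1: 0→r1, 1→r0.
Exploring the product automaton M1 × M2 from the start pair (r0, p0), following both machines on each input symbol, reaches 7 state pairs: (r0, p0), (r1, p2), (r0, p1), (r1, p0), (r0, p2), (r1, p3), (r0, p3).
M1 accepts in {r1} and M2 accepts in {p0, p2, p3, p4}. The reachable pairs whose M1-component is accepting are (r1, p2), (r1, p0), (r1, p3); in each of them the M2-component is accepting too, so the product for L(M1) \ L(M2) (M1-component accepting, M2-component rejecting) has no reachable accepting pair and the difference is empty.
Hence every string in L(M1) is also in L(M2).

Yes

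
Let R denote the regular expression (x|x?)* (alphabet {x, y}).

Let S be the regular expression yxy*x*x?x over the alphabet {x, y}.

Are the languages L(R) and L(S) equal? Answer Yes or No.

No

The empty string ε is accepted by R but rejected by S.
So L(R) ≠ L(S).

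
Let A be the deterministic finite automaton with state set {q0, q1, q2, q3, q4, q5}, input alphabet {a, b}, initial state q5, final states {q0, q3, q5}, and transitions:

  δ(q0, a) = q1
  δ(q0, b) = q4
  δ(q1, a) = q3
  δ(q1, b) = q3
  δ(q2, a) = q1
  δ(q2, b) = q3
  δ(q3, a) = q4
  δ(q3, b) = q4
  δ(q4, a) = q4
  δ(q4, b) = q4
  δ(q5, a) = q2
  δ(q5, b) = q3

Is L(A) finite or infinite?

The useful states (reachable from q5 and able to reach an accepting state) are {q1, q2, q3, q5}.
Restricted to these states the transition graph has no cycle, so every accepting path has bounded length and L is finite.

finite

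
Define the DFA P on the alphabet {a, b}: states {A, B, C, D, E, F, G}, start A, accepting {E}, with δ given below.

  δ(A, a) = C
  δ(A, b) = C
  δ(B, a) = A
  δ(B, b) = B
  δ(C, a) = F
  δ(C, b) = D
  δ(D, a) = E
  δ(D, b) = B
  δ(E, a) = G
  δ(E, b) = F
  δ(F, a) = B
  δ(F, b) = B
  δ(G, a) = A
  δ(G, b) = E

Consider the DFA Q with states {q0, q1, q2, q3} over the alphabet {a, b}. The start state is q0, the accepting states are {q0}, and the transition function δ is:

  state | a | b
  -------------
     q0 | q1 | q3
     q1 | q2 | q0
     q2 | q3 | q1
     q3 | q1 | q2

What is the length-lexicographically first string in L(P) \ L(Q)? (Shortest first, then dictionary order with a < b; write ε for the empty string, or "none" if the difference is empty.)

aba

The string aba is accepted by P but not by Q.
No shorter string lies in the difference, and aba is the lexicographically first length-3 string in L(P) \ L(Q).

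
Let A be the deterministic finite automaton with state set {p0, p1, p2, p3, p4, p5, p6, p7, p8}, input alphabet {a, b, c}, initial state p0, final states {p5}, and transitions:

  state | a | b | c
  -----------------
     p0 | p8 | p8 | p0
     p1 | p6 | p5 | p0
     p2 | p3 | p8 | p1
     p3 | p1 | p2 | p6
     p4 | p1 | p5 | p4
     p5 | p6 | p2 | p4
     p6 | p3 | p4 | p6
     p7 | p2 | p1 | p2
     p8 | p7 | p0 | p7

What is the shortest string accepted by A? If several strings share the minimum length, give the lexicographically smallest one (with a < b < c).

A breadth-first search from p0 reaches an accepting state first via the path p0 → p8 → p7 → p1 → p5 on input aabb.
No string of length < 4 is accepted (BFS exhausts all shorter strings without reaching an accepting state), and aabb is the lexicographically least accepting string of length 4.

aabb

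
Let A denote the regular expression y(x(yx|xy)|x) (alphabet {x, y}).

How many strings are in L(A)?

The expression has no Kleene star, so L(A) is finite. Expanding the alternatives gives {yx, yxxy, yxyx}.
That is 1 of length 2, 2 of length 4: 3 strings in all.

3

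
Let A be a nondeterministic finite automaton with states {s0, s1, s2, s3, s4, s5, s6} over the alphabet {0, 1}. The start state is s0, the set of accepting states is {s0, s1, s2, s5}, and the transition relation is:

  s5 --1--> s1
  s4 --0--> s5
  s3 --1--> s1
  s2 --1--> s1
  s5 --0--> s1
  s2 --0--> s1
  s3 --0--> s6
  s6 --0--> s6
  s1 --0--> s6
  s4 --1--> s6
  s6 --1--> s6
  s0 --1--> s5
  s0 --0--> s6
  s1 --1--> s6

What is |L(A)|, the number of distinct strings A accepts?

4

The useful subgraph on states {s0, s1, s5} is acyclic, so L(A) is finite; the longest accepting path visits 3 useful states, giving maximum string length 2.
Counting accepting paths from s0 by length: 1 of length 0, 1 of length 1, 2 of length 2. Total 4.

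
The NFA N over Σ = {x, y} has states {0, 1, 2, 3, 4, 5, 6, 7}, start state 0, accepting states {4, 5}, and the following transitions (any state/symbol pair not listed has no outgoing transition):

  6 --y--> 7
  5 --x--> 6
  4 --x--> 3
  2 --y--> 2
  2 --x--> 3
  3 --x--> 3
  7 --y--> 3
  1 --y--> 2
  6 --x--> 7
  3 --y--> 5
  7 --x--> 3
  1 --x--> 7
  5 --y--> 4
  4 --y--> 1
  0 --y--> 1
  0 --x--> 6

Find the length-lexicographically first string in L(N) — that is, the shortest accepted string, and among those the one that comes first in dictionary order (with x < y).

xxxy

A breadth-first search from 0 reaches an accepting state first via the path 0 → 6 → 7 → 3 → 5 on input xxxy.
No string of length < 4 is accepted (BFS exhausts all shorter strings without reaching an accepting state), and xxxy is the lexicographically least accepting string of length 4.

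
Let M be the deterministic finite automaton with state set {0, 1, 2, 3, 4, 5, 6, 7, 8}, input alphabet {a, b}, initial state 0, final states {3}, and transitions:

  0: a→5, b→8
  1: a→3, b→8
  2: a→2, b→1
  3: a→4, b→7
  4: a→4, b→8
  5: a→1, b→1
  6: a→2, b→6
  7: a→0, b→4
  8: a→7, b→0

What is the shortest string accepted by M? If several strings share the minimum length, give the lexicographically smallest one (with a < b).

A breadth-first search from 0 reaches an accepting state first via the path 0 → 5 → 1 → 3 on input aaa.
No string of length < 3 is accepted (BFS exhausts all shorter strings without reaching an accepting state), and aaa is the lexicographically least accepting string of length 3.

aaa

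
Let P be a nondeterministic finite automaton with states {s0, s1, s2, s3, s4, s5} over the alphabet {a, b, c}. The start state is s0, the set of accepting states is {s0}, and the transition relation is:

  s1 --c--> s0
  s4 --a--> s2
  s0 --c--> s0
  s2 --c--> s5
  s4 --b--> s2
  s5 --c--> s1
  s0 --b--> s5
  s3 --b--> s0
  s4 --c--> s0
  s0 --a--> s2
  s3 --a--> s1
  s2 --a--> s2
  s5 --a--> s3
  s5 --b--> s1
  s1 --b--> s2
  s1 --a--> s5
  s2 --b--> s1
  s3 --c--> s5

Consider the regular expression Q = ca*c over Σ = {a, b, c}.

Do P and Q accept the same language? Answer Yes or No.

The empty string ε is accepted by P but rejected by Q.
So L(P) ≠ L(Q).

No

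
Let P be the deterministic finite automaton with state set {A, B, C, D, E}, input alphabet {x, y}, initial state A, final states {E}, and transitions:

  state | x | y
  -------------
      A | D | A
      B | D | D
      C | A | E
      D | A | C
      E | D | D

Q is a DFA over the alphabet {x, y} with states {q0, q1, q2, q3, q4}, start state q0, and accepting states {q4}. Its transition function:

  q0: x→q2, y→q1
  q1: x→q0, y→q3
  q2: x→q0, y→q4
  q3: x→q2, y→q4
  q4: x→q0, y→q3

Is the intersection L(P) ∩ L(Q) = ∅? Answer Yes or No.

No

The string xyyyyy is accepted by both P and Q.
Hence L(P) ∩ L(Q) ≠ ∅.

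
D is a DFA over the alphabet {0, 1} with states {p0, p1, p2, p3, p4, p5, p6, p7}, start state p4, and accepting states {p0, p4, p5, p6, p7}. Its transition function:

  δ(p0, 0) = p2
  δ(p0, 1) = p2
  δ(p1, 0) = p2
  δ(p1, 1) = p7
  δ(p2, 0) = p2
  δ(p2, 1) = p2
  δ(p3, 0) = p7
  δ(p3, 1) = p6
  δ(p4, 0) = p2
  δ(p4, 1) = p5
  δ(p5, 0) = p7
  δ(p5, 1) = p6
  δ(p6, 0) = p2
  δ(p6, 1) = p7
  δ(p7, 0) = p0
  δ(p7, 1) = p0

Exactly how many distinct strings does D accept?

9

The useful subgraph on states {p0, p4, p5, p6, p7} is acyclic, so L(D) is finite; the longest accepting path visits 5 useful states, giving maximum string length 4.
Counting accepting paths from p4 by length: 1 of length 0, 1 of length 1, 2 of length 2, 3 of length 3, 2 of length 4. Total 9.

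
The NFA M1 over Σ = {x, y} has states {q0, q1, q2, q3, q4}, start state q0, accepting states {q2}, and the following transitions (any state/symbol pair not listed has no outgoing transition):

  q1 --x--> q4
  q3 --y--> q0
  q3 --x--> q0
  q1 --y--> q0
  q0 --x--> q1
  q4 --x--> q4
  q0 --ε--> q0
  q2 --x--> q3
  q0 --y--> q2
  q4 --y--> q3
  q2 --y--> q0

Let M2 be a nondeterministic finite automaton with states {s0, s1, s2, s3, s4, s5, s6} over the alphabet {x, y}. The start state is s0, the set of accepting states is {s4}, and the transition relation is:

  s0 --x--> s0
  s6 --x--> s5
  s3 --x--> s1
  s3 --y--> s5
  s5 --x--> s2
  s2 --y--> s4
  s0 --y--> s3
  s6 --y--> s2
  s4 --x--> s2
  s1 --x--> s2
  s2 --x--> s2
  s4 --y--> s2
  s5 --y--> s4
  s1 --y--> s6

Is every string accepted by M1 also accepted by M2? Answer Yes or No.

The string y is in L(M1) but not in L(M2).
So L(M1) ⊄ L(M2).

No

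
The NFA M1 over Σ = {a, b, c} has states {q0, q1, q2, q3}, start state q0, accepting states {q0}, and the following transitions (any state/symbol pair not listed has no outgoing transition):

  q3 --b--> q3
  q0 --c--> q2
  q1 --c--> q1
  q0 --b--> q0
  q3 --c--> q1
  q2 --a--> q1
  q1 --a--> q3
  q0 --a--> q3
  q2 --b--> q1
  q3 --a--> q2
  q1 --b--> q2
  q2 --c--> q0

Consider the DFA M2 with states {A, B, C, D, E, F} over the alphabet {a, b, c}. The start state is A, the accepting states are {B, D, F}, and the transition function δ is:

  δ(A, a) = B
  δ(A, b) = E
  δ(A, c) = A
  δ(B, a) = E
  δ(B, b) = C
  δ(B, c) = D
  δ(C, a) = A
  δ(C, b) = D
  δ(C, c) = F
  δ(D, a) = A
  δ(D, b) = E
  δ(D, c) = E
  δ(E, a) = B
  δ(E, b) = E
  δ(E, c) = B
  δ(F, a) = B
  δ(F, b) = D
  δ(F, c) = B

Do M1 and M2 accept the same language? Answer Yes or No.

The empty string ε is accepted by M1 but rejected by M2.
So L(M1) ≠ L(M2).

No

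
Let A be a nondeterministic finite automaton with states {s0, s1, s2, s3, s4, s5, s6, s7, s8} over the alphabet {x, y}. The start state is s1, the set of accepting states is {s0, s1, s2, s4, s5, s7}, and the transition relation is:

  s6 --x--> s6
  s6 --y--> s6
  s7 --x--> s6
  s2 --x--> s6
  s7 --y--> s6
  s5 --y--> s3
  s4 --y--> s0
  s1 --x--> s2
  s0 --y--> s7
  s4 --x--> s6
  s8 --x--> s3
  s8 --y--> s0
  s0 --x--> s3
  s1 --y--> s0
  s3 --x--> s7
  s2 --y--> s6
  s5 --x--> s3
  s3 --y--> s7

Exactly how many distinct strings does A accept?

The useful subgraph on states {s0, s1, s2, s3, s7} is acyclic, so L(A) is finite; the longest accepting path visits 4 useful states, giving maximum string length 3.
Counting accepting paths from s1 by length: 1 of length 0, 2 of length 1, 1 of length 2, 2 of length 3. Total 6.

6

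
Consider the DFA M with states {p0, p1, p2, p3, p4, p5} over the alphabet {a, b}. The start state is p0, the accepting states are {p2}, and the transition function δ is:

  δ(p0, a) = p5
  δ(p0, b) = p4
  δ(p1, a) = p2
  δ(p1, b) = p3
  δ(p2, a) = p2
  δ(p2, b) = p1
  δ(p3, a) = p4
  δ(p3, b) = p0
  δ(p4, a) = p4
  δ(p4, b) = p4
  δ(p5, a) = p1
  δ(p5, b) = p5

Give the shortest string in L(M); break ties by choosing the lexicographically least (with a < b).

aaa

A breadth-first search from p0 reaches an accepting state first via the path p0 → p5 → p1 → p2 on input aaa.
No string of length < 3 is accepted (BFS exhausts all shorter strings without reaching an accepting state), and aaa is the lexicographically least accepting string of length 3.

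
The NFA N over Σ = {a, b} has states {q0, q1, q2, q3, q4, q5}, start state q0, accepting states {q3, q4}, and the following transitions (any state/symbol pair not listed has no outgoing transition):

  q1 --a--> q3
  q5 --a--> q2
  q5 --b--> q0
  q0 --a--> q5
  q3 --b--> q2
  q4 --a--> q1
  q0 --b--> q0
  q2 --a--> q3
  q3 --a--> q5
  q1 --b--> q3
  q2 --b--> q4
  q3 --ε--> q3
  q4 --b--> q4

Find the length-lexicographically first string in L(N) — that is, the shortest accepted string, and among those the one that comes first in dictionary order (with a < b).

A breadth-first search from q0 reaches an accepting state first via the path q0 → q5 → q2 → q3 on input aaa.
No string of length < 3 is accepted (BFS exhausts all shorter strings without reaching an accepting state), and aaa is the lexicographically least accepting string of length 3.

aaa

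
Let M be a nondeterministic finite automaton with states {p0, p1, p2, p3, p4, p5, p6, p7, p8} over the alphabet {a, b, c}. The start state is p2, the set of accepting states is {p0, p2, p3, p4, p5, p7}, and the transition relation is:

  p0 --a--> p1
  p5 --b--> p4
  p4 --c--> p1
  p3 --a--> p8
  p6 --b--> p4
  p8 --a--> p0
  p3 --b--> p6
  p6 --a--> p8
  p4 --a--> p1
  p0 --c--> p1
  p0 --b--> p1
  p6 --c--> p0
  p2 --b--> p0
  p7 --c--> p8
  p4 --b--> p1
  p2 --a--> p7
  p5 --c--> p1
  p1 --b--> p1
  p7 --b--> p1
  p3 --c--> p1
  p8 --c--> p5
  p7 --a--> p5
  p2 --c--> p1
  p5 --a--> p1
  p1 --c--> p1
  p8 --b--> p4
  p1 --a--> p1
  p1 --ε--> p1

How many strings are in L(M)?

The useful subgraph on states {p0, p2, p4, p5, p7, p8} is acyclic, so L(M) is finite; the longest accepting path visits 5 useful states, giving maximum string length 4.
Counting accepting paths from p2 by length: 1 of length 0, 2 of length 1, 1 of length 2, 4 of length 3, 1 of length 4. Total 9.

9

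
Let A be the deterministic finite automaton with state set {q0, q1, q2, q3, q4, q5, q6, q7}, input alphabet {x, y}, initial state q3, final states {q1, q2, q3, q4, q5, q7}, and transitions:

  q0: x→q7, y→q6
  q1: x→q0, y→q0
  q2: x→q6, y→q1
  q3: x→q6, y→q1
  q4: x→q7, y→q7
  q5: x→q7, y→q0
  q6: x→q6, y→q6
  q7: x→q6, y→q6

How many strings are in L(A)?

4

The useful subgraph on states {q0, q1, q3, q7} is acyclic, so L(A) is finite; the longest accepting path visits 4 useful states, giving maximum string length 3.
Counting accepting paths from q3 by length: 1 of length 0, 1 of length 1, 2 of length 3. Total 4.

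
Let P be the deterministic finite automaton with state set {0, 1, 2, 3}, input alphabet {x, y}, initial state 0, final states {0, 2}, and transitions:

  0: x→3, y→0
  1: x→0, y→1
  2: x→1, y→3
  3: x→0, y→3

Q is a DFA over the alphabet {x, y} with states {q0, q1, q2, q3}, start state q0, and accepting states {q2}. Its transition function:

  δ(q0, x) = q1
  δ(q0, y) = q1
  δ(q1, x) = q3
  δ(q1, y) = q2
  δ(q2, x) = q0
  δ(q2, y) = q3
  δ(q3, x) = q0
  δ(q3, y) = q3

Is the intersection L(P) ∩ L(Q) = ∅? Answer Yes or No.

No

The string yy is accepted by both P and Q.
Hence L(P) ∩ L(Q) ≠ ∅.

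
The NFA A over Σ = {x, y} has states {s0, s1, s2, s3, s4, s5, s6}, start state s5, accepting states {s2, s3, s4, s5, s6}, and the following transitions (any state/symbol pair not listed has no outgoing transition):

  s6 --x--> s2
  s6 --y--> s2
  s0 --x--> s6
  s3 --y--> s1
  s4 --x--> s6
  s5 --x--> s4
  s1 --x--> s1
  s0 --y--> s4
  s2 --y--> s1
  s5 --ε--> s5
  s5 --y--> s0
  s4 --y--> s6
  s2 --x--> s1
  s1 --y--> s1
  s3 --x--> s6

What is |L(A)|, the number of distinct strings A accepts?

18

The useful subgraph on states {s0, s2, s4, s5, s6} is acyclic, so L(A) is finite; the longest accepting path visits 5 useful states, giving maximum string length 4.
Counting accepting paths from s5 by length: 1 of length 0, 1 of length 1, 4 of length 2, 8 of length 3, 4 of length 4. Total 18.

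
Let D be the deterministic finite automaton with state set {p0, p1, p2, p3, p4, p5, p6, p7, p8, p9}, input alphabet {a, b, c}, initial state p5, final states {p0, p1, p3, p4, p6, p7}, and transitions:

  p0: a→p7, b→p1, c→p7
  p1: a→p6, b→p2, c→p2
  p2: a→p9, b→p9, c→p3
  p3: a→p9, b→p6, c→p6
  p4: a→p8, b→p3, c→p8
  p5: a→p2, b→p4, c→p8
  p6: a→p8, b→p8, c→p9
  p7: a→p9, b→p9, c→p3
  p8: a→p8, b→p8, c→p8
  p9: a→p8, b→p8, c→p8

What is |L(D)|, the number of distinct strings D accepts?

7

The useful subgraph on states {p2, p3, p4, p5, p6} is acyclic, so L(D) is finite; the longest accepting path visits 4 useful states, giving maximum string length 3.
Counting accepting paths from p5 by length: 1 of length 1, 2 of length 2, 4 of length 3. Total 7.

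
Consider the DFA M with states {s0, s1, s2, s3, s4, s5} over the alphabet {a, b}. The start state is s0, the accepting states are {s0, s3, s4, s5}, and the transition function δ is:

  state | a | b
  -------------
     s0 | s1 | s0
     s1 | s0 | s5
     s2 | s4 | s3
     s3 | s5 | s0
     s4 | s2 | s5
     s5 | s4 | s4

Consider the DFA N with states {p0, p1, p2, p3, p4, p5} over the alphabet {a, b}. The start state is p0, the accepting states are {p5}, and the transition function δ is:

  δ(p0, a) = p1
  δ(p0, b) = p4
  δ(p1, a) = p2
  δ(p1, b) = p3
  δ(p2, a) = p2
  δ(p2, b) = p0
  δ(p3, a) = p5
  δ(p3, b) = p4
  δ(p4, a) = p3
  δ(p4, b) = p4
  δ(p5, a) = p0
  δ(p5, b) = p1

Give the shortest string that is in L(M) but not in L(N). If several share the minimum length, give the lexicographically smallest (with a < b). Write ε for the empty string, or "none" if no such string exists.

The empty string ε is accepted by M but not by N.
Since ε is the unique shortest string, it is the required witness.

ε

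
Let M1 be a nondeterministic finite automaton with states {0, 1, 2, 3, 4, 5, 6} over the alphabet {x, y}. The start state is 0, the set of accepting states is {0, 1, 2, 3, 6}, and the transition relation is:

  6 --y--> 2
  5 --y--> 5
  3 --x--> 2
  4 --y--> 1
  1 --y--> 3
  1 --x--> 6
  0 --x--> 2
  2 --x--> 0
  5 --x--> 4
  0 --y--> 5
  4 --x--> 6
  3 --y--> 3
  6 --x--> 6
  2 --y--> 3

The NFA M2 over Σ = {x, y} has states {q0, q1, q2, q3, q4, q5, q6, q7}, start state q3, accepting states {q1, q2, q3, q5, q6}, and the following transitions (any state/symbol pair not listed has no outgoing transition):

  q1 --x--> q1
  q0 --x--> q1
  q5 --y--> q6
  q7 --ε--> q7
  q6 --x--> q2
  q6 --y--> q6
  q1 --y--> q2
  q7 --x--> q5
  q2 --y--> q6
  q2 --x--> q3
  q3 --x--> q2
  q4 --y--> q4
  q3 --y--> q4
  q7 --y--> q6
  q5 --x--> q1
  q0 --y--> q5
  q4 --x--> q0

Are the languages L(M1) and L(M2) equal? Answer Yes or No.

Exploring the product automaton M1 × M2 from the start pair (0, q3), following both machines on each input symbol, reaches 7 state pairs: (0, q3), (2, q2), (5, q4), (3, q6), (4, q0), (6, q1), (1, q5).
M1 accepts in {0, 1, 2, 3, 6} and M2 accepts in {q1, q2, q3, q5, q6}. In every reachable pair the two components are either both accepting — (0, q3), (2, q2), (3, q6), (6, q1), (1, q5) — or both non-accepting, so no string is accepted by exactly one of the machines: L(M1) \ L(M2) and L(M2) \ L(M1) are both empty.
Hence every string is accepted by M1 iff it is accepted by M2, and the two languages coincide.

Yes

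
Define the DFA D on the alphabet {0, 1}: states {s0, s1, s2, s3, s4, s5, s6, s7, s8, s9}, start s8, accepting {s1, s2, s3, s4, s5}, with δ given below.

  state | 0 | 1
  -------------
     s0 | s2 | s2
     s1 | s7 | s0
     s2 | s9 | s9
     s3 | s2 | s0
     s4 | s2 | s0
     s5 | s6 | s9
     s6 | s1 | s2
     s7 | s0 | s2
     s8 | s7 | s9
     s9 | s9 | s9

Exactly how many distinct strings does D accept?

3

The useful subgraph on states {s0, s2, s7, s8} is acyclic, so L(D) is finite; the longest accepting path visits 4 useful states, giving maximum string length 3.
Counting accepting paths from s8 by length: 1 of length 2, 2 of length 3. Total 3.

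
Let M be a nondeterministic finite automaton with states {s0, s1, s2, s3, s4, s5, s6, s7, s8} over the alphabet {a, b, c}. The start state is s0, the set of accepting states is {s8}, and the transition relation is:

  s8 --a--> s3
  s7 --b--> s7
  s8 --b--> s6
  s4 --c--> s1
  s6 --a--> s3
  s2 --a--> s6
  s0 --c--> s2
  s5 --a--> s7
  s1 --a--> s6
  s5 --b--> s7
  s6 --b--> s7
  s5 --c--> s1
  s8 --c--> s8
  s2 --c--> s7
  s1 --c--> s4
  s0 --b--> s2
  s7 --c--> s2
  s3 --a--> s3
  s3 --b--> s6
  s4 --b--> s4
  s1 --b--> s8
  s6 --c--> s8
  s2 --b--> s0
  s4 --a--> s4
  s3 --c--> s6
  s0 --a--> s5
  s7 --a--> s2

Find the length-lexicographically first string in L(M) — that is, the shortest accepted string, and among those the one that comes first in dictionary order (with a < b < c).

acb

A breadth-first search from s0 reaches an accepting state first via the path s0 → s5 → s1 → s8 on input acb.
No string of length < 3 is accepted (BFS exhausts all shorter strings without reaching an accepting state), and acb is the lexicographically least accepting string of length 3.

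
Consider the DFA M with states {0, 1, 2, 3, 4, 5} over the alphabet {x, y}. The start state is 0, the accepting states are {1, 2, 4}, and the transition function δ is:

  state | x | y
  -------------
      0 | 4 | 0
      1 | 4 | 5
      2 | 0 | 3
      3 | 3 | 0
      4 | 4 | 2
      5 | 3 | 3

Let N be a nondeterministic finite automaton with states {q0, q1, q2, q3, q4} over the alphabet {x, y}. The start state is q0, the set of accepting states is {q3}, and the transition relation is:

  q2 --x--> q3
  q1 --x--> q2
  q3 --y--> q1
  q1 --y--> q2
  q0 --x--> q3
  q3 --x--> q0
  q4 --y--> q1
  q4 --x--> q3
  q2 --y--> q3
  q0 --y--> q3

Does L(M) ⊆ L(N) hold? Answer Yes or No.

The string xx is in L(M) but not in L(N).
So L(M) ⊄ L(N).

No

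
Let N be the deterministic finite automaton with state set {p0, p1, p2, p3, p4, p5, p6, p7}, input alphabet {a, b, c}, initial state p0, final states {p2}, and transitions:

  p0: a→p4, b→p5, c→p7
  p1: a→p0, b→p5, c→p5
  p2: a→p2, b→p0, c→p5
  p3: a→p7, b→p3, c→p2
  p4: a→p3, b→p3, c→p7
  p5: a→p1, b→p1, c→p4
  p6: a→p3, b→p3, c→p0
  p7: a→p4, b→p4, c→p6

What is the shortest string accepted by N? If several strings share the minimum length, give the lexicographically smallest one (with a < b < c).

aac

A breadth-first search from p0 reaches an accepting state first via the path p0 → p4 → p3 → p2 on input aac.
No string of length < 3 is accepted (BFS exhausts all shorter strings without reaching an accepting state), and aac is the lexicographically least accepting string of length 3.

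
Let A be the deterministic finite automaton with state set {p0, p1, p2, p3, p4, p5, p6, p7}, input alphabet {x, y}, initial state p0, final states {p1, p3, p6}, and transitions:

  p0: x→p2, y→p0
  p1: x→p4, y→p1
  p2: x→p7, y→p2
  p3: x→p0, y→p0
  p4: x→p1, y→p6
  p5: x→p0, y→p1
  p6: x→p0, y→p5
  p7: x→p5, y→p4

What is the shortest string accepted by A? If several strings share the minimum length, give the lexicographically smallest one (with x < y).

A breadth-first search from p0 reaches an accepting state first via the path p0 → p2 → p7 → p5 → p1 on input xxxy.
No string of length < 4 is accepted (BFS exhausts all shorter strings without reaching an accepting state), and xxxy is the lexicographically least accepting string of length 4.

xxxy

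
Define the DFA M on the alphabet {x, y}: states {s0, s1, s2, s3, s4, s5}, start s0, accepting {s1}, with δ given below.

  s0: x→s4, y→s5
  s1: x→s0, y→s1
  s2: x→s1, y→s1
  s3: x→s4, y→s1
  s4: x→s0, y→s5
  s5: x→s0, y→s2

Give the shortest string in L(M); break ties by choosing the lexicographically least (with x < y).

A breadth-first search from s0 reaches an accepting state first via the path s0 → s5 → s2 → s1 on input yyx.
No string of length < 3 is accepted (BFS exhausts all shorter strings without reaching an accepting state), and yyx is the lexicographically least accepting string of length 3.

yyx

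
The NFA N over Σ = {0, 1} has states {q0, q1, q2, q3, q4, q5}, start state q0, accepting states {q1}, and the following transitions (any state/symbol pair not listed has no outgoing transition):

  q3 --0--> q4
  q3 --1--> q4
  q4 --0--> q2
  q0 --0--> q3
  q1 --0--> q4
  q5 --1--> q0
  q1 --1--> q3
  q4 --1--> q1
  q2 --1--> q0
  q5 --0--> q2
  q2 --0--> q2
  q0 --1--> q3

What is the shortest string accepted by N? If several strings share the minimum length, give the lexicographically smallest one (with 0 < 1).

001

A breadth-first search from q0 reaches an accepting state first via the path q0 → q3 → q4 → q1 on input 001.
No string of length < 3 is accepted (BFS exhausts all shorter strings without reaching an accepting state), and 001 is the lexicographically least accepting string of length 3.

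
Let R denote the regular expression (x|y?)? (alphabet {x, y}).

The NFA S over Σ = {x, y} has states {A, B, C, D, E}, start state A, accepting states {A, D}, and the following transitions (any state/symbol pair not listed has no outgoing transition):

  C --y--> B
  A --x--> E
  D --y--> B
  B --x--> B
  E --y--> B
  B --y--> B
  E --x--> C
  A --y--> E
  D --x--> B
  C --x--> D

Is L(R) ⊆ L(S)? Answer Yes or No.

The string x is in L(R) but not in L(S).
So L(R) ⊄ L(S).

No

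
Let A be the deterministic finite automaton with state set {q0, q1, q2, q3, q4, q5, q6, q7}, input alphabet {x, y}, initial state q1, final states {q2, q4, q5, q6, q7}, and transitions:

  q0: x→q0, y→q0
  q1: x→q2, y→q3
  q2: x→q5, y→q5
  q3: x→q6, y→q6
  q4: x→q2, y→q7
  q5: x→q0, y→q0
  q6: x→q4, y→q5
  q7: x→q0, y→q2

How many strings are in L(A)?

The useful subgraph on states {q1, q2, q3, q4, q5, q6, q7} is acyclic, so L(A) is finite; the longest accepting path visits 7 useful states, giving maximum string length 6.
Counting accepting paths from q1 by length: 1 of length 1, 4 of length 2, 4 of length 3, 4 of length 4, 6 of length 5, 4 of length 6. Total 23.

23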